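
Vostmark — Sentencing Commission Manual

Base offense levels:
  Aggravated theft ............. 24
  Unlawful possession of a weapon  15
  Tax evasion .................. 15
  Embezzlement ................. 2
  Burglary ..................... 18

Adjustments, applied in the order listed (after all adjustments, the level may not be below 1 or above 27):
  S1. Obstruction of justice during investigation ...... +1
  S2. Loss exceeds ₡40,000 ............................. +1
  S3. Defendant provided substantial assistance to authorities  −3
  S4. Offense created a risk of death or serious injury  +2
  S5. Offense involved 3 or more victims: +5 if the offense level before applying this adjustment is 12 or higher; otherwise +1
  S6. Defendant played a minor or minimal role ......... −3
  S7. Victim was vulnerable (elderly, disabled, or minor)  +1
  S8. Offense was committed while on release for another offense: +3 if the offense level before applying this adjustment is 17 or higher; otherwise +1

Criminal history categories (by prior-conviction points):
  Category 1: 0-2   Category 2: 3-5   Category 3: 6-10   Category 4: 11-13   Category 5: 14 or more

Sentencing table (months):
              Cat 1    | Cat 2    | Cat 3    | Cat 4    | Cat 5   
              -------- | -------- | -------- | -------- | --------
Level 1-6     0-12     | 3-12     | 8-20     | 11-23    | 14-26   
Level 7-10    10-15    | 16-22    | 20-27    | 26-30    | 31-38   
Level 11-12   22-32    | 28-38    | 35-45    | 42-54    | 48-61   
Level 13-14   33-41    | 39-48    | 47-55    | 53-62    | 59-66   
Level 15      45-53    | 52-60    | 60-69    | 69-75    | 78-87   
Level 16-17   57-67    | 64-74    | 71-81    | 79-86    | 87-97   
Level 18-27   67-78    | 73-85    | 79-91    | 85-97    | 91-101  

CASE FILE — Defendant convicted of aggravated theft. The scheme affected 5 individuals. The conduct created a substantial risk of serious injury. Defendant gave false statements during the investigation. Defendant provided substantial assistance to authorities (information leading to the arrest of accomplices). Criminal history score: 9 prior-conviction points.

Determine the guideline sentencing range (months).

79-91 months

Base offense level for aggravated theft: 24.
S1 applies: 24 + 1 = 25.
S2 does not apply.
S3 applies: 25 − 3 = 22.
S4 applies: 22 + 2 = 24.
S5 applies (level before this adjustment is 24 ≥ 12, so +5): 24 + 5 = 29.
S7 does not apply.
Level 29 exceeds the maximum of 27; capped at 27.
Final offense level: 27.
Criminal history: 9 prior points → Category 3 (6-10).
Level 27 falls in the 18-27 band.
Grid: Level 18-27 × Category 3 = 79-91 months.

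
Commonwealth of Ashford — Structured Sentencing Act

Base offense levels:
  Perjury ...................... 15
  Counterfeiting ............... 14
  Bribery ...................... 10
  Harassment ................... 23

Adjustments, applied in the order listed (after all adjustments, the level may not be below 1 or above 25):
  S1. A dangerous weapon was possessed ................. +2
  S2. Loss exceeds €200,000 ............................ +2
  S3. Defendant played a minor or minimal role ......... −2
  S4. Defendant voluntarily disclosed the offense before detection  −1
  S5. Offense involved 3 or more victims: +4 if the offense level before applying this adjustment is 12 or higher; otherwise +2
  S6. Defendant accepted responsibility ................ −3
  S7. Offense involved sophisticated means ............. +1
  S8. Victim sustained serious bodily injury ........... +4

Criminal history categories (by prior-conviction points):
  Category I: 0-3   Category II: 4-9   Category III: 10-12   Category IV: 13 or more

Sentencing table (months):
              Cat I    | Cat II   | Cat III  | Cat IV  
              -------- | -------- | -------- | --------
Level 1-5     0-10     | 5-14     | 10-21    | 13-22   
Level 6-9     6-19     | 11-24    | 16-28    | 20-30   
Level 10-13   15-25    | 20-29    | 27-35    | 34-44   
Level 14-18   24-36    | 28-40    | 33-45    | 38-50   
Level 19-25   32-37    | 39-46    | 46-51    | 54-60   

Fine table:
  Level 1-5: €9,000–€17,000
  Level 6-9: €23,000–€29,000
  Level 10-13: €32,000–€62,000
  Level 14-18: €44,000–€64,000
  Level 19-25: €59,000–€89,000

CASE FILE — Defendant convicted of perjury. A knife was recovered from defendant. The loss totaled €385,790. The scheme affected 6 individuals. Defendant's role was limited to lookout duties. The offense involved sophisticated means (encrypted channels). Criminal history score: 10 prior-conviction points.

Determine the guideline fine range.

€59,000–€89,000

Base offense level for perjury: 15.
S1 applies: 15 + 2 = 17.
S2 applies: 17 + 2 = 19.
S3 applies: 19 − 2 = 17.
S4 does not apply.
S5 applies (level before this adjustment is 17 ≥ 12, so +4): 17 + 4 = 21.
S7 applies: 21 + 1 = 22.
Final offense level: 22.
Level 22 falls in the 19-25 band.
Fine table: Level 19-25 → €59,000–€89,000.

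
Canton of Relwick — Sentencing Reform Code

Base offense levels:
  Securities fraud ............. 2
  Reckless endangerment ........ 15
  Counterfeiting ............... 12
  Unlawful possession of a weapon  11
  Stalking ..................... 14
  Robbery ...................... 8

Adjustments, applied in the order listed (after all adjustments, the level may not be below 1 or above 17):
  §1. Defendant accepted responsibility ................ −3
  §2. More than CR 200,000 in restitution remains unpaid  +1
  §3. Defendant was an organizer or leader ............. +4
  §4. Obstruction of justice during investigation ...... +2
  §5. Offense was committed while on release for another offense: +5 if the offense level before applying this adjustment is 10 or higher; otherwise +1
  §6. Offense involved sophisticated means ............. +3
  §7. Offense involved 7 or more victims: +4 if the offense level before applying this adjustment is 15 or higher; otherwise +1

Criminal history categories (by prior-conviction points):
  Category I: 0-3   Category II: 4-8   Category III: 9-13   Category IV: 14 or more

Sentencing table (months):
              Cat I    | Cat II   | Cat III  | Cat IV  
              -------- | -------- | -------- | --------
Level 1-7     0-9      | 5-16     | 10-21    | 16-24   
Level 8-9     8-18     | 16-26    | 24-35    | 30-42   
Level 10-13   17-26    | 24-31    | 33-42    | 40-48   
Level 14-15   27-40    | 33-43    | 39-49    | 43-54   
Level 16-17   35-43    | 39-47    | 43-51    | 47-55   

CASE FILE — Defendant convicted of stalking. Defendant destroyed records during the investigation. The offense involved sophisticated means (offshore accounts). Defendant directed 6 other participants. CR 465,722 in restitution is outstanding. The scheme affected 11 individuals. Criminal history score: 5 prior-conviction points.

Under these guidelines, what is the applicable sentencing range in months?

Base offense level for stalking: 14.
§2 applies: 14 + 1 = 15.
§3 applies: 15 + 4 = 19.
§4 applies: 19 + 2 = 21.
§6 applies: 21 + 3 = 24.
§7 applies (level before this adjustment is 24 ≥ 15, so +4): 24 + 4 = 28.
Level 28 exceeds the maximum of 17; capped at 17.
Final offense level: 17.
Criminal history: 5 prior points → Category II (4-8).
Level 17 falls in the 16-17 band.
Grid: Level 16-17 × Category II = 39-47 months.

39-47 months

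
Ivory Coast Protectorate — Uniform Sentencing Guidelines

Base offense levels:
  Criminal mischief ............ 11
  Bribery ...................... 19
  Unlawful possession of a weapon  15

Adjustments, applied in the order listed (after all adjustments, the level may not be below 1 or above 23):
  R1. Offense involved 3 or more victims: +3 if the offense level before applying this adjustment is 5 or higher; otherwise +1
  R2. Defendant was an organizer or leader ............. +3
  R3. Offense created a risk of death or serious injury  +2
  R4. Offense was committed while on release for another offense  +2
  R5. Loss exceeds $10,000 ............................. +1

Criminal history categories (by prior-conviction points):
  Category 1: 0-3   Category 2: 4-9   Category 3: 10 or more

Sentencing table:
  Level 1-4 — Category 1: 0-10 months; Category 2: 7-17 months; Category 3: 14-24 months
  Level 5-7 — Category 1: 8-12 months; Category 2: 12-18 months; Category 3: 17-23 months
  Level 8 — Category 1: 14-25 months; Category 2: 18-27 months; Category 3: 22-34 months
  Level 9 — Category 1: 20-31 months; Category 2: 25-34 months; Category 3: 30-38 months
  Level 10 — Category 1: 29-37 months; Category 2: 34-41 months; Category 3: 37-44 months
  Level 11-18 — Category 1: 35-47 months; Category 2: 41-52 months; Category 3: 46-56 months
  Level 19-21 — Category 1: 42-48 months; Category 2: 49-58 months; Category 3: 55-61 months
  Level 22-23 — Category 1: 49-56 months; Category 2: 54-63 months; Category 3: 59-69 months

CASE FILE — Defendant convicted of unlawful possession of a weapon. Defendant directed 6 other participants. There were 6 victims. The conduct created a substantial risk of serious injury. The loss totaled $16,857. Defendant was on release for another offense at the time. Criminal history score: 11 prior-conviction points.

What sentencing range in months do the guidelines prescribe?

59-69 months

Base offense level for unlawful possession of a weapon: 15.
R1 applies (level before this adjustment is 15 ≥ 5, so +3): 15 + 3 = 18.
R2 applies: 18 + 3 = 21.
R3 applies: 21 + 2 = 23.
R4 applies: 23 + 2 = 25.
R5 applies: 25 + 1 = 26.
Level 26 exceeds the maximum of 23; capped at 23.
Final offense level: 23.
Criminal history: 11 prior points → Category 3 (10+).
Level 23 falls in the 22-23 band.
Grid: Level 22-23 × Category 3 = 59-69 months.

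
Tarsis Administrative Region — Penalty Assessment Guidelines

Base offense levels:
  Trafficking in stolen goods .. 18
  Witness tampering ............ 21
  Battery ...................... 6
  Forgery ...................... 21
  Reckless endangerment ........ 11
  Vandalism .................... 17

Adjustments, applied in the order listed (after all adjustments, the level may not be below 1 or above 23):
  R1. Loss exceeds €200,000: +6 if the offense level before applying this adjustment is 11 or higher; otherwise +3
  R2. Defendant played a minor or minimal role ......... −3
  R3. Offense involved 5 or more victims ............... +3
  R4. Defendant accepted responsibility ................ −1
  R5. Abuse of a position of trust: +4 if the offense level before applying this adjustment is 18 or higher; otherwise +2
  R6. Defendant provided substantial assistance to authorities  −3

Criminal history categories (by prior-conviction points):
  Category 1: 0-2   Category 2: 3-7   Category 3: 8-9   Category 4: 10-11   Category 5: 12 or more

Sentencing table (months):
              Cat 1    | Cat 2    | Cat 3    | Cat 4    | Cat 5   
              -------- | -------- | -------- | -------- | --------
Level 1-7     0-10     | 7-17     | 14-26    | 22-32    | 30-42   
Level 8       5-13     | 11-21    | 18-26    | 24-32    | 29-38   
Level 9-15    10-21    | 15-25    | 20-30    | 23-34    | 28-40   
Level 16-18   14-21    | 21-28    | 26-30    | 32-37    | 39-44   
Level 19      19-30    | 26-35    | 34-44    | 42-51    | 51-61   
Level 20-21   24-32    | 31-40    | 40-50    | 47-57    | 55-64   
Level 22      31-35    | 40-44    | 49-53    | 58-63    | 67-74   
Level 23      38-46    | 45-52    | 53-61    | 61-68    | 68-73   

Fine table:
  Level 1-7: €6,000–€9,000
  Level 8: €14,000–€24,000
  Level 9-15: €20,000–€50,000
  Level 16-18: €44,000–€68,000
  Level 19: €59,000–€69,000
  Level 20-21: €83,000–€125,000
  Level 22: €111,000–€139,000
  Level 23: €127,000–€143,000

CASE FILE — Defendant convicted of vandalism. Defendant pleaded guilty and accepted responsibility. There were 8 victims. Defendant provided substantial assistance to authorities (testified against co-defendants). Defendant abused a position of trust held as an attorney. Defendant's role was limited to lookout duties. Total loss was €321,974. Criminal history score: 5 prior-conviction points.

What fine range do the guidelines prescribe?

Base offense level for vandalism: 17.
R1 applies (level before this adjustment is 17 ≥ 11, so +6): 17 + 6 = 23.
R2 applies: 23 − 3 = 20.
R3 applies: 20 + 3 = 23.
R4 applies: 23 − 1 = 22.
R5 applies (level before this adjustment is 22 ≥ 18, so +4): 22 + 4 = 26.
R6 applies: 26 − 3 = 23.
Final offense level: 23.
Level 23 falls in the 23 band.
Fine table: Level 23 → €127,000–€143,000.

€127,000–€143,000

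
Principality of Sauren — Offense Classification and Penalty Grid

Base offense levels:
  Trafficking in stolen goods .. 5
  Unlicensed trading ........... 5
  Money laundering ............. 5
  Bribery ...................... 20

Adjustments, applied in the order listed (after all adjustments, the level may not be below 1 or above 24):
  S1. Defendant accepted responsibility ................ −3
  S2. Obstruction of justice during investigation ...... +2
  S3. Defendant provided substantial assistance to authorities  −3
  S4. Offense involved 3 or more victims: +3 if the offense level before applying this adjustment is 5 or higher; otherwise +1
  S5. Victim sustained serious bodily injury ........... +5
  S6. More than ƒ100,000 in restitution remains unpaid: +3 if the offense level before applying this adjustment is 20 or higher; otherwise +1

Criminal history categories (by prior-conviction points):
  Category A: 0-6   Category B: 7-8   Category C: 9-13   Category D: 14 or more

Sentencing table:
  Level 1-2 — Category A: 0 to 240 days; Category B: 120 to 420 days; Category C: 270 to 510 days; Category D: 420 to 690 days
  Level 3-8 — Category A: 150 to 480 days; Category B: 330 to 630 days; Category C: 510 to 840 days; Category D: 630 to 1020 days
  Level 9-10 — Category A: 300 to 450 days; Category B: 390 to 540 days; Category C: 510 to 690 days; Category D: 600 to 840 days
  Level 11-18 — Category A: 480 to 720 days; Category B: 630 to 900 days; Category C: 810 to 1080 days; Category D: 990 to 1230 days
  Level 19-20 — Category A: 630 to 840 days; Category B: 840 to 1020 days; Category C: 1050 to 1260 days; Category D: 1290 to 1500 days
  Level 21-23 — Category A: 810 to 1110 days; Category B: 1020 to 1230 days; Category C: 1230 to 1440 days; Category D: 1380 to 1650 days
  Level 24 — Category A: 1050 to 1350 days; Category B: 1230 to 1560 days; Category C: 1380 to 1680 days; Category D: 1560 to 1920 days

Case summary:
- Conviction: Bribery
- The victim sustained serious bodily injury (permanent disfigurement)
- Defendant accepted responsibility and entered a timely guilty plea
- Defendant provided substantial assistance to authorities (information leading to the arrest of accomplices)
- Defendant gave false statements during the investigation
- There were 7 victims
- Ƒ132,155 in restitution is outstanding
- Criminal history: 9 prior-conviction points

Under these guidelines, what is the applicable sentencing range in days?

Base offense level for bribery: 20.
S1 applies: 20 − 3 = 17.
S2 applies: 17 + 2 = 19.
S3 applies: 19 − 3 = 16.
S4 applies (level before this adjustment is 16 ≥ 5, so +3): 16 + 3 = 19.
S5 applies: 19 + 5 = 24.
S6 applies (level before this adjustment is 24 ≥ 20, so +3): 24 + 3 = 27.
Level 27 exceeds the maximum of 24; capped at 24.
Final offense level: 24.
Criminal history: 9 prior points → Category C (9-13).
Level 24 falls in the 24 band.
Grid: Level 24 × Category C = 1380-1680 days.

1380-1680 days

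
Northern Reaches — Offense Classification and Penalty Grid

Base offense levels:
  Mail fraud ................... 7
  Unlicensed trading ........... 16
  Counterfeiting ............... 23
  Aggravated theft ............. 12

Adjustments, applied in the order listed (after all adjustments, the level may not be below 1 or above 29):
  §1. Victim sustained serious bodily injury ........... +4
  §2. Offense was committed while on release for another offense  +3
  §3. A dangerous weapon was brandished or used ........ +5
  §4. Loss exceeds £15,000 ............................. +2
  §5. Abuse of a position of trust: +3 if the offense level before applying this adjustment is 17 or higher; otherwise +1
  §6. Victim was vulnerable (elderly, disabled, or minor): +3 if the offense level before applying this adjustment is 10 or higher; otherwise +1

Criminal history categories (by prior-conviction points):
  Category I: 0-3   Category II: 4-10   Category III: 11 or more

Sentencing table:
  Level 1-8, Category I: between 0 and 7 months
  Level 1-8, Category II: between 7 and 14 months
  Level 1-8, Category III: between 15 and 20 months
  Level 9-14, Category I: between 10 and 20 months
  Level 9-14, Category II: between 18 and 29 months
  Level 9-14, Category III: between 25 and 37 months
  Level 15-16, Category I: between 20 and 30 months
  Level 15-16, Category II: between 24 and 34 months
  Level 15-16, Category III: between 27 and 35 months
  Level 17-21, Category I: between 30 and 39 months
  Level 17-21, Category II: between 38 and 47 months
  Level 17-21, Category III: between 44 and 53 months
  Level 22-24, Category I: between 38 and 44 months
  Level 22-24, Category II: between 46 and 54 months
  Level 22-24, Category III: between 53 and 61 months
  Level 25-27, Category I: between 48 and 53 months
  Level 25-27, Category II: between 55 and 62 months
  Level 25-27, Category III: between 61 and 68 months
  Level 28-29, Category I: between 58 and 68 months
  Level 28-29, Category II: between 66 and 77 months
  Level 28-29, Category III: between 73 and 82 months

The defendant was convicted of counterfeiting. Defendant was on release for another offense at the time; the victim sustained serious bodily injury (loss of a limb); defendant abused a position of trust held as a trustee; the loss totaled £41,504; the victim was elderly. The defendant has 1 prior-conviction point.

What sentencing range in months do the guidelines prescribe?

Base offense level for counterfeiting: 23.
§1 applies: 23 + 4 = 27.
§2 applies: 27 + 3 = 30.
§3 does not apply.
§4 applies: 30 + 2 = 32.
§5 applies (level before this adjustment is 32 ≥ 17, so +3): 32 + 3 = 35.
§6 applies (level before this adjustment is 35 ≥ 10, so +3): 35 + 3 = 38.
Level 38 exceeds the maximum of 29; capped at 29.
Final offense level: 29.
Criminal history: 1 prior point → Category I (0-3).
Level 29 falls in the 28-29 band.
Grid: Level 28-29 × Category I = 58-68 months.

58-68 months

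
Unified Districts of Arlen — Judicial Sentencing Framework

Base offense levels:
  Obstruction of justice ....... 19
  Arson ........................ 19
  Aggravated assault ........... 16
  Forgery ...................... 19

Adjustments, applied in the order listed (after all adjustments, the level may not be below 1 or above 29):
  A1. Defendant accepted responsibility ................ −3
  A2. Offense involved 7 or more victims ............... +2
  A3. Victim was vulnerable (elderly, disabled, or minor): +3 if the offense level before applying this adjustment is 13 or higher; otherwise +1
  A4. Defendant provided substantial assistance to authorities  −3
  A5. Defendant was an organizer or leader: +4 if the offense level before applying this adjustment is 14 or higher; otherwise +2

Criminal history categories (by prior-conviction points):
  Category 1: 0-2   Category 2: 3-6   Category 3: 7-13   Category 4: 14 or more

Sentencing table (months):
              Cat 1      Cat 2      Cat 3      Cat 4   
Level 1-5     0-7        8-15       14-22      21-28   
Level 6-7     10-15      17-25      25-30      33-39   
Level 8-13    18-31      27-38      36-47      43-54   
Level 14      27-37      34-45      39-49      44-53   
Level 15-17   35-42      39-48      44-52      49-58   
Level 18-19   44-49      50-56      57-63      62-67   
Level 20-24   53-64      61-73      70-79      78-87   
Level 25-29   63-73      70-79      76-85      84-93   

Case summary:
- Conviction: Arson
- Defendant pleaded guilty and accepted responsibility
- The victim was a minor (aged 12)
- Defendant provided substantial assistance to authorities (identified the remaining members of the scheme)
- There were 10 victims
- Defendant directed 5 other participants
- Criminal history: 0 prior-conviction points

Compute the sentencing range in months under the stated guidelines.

Base offense level for arson: 19.
A1 applies: 19 − 3 = 16.
A2 applies: 16 + 2 = 18.
A3 applies (level before this adjustment is 18 ≥ 13, so +3): 18 + 3 = 21.
A4 applies: 21 − 3 = 18.
A5 applies (level before this adjustment is 18 ≥ 14, so +4): 18 + 4 = 22.
Final offense level: 22.
Criminal history: 0 prior points → Category 1 (0-2).
Level 22 falls in the 20-24 band.
Grid: Level 20-24 × Category 1 = 53-64 months.

53-64 months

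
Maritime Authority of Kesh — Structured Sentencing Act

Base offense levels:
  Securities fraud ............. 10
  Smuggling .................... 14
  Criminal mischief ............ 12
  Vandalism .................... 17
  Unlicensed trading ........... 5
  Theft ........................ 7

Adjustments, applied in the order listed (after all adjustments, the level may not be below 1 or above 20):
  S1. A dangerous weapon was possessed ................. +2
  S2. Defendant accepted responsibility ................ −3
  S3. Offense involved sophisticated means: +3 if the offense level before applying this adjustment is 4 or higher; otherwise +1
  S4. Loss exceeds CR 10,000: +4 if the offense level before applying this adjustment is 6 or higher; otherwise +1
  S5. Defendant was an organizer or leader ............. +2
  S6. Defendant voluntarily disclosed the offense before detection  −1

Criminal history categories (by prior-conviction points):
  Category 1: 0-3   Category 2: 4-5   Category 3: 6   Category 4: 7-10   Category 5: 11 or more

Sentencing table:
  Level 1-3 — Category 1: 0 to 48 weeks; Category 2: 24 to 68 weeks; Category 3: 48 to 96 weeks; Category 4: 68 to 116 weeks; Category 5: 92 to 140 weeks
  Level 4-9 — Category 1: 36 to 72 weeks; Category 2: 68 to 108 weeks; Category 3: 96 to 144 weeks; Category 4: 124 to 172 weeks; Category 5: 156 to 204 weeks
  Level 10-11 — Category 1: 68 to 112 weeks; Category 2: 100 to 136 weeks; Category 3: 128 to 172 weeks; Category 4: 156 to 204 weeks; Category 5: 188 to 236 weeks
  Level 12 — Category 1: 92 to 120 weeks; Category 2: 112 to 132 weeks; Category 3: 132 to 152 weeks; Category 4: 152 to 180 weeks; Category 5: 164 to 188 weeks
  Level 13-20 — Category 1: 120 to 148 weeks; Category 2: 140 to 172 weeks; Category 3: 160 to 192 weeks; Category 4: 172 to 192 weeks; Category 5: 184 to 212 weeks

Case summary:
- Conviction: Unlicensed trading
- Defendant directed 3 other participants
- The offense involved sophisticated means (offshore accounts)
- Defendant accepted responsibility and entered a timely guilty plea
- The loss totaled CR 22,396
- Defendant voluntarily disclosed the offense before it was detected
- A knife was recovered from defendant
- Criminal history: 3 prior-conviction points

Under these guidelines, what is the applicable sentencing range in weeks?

Base offense level for unlicensed trading: 5.
S1 applies: 5 + 2 = 7.
S2 applies: 7 − 3 = 4.
S3 applies (level before this adjustment is 4 ≥ 4, so +3): 4 + 3 = 7.
S4 applies (level before this adjustment is 7 ≥ 6, so +4): 7 + 4 = 11.
S5 applies: 11 + 2 = 13.
S6 applies: 13 − 1 = 12.
Final offense level: 12.
Criminal history: 3 prior points → Category 1 (0-3).
Level 12 falls in the 12 band.
Grid: Level 12 × Category 1 = 92-120 weeks.

92-120 weeks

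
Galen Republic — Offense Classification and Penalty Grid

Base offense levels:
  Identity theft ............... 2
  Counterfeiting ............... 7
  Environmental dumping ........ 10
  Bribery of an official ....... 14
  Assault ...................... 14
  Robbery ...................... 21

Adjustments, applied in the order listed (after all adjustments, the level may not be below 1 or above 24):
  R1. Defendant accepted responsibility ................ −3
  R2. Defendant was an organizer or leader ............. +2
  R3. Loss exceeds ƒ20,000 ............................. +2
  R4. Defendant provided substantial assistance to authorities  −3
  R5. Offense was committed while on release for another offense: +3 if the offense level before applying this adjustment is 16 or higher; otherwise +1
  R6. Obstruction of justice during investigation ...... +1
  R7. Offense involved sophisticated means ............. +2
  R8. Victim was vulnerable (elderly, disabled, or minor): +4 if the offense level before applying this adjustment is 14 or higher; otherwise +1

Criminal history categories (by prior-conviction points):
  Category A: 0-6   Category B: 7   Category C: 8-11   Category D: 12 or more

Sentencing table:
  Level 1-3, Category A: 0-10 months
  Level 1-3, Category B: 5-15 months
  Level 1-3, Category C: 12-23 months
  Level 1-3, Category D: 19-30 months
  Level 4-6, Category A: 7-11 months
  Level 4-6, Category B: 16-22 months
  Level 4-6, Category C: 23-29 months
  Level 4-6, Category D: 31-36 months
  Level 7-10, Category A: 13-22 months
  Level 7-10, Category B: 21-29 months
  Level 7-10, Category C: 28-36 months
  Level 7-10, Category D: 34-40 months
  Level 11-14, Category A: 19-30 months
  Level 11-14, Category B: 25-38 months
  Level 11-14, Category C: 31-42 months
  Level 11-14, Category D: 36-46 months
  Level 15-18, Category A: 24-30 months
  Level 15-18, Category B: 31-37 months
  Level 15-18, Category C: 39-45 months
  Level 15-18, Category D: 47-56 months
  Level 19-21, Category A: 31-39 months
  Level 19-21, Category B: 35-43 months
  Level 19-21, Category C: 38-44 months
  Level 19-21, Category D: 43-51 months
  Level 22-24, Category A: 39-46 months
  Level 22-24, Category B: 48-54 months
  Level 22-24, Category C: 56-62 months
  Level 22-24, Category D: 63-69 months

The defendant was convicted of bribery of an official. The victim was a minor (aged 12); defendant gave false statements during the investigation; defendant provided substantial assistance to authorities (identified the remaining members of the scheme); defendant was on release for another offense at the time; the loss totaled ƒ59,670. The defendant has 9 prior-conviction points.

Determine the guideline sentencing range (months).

38-44 months

Base offense level for bribery of an official: 14.
R1 does not apply.
R3 applies: 14 + 2 = 16.
R4 applies: 16 − 3 = 13.
R5 applies (level before this adjustment is 13 < 16, so +1): 13 + 1 = 14.
R6 applies: 14 + 1 = 15.
R7 does not apply.
R8 applies (level before this adjustment is 15 ≥ 14, so +4): 15 + 4 = 19.
Final offense level: 19.
Criminal history: 9 prior points → Category C (8-11).
Level 19 falls in the 19-21 band.
Grid: Level 19-21 × Category C = 38-44 months.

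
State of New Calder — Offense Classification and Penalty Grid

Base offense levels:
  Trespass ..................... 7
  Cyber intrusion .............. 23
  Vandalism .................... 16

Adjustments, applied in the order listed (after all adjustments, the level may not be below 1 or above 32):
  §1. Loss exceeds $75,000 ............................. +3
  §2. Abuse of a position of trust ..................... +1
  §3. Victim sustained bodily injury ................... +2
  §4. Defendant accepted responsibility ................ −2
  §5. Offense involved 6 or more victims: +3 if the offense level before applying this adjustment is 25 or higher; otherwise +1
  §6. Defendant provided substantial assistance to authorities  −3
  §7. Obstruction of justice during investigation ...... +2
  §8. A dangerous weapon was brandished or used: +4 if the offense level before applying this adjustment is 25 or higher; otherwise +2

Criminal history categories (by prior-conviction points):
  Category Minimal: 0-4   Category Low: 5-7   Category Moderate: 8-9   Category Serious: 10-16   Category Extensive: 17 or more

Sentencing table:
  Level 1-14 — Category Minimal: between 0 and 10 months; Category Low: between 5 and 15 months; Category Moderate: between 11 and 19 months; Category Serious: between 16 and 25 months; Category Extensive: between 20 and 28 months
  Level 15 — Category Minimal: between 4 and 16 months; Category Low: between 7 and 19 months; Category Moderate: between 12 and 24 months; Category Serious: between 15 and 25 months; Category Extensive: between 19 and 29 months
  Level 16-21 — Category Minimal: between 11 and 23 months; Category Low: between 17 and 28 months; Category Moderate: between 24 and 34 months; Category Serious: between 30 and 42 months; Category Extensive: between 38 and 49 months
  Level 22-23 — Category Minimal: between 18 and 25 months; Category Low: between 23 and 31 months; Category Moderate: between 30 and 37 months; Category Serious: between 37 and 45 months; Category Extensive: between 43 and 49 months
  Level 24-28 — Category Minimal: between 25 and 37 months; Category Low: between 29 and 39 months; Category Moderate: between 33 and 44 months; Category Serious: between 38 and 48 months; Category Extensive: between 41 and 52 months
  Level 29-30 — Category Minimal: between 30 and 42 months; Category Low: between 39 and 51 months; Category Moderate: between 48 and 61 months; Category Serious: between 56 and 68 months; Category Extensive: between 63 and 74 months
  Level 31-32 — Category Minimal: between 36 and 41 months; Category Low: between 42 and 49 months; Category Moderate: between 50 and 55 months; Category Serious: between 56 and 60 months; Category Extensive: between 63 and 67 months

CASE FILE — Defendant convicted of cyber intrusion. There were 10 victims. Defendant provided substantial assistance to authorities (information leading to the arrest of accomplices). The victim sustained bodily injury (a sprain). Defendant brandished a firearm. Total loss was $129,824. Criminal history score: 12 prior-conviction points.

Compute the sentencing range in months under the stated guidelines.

56-60 months

Base offense level for cyber intrusion: 23.
§1 applies: 23 + 3 = 26.
§2 does not apply.
§3 applies: 26 + 2 = 28.
§4 does not apply.
§5 applies (level before this adjustment is 28 ≥ 25, so +3): 28 + 3 = 31.
§6 applies: 31 − 3 = 28.
§8 applies (level before this adjustment is 28 ≥ 25, so +4): 28 + 4 = 32.
Final offense level: 32.
Criminal history: 12 prior points → Category Serious (10-16).
Level 32 falls in the 31-32 band.
Grid: Level 31-32 × Category Serious = 56-60 months.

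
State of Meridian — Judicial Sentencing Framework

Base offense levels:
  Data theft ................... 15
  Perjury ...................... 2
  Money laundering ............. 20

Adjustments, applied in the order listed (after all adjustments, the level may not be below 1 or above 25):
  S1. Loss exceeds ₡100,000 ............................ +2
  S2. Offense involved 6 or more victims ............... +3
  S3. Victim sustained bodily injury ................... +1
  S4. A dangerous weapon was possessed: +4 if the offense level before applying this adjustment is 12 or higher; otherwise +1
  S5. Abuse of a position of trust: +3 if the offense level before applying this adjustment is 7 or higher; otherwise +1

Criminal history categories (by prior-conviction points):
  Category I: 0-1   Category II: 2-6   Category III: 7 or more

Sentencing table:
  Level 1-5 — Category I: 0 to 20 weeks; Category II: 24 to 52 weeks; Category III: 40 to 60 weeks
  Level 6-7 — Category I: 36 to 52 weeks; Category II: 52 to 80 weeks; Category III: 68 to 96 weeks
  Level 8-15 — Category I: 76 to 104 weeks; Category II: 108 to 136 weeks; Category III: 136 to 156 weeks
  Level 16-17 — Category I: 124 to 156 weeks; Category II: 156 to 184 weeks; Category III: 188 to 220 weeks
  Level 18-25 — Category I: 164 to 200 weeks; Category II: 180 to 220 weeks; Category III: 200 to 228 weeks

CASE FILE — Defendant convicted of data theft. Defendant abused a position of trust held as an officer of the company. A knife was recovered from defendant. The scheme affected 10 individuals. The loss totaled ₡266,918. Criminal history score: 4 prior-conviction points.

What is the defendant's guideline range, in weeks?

180-220 weeks

Base offense level for data theft: 15.
S1 applies: 15 + 2 = 17.
S2 applies: 17 + 3 = 20.
S3 does not apply.
S4 applies (level before this adjustment is 20 ≥ 12, so +4): 20 + 4 = 24.
S5 applies (level before this adjustment is 24 ≥ 7, so +3): 24 + 3 = 27.
Level 27 exceeds the maximum of 25; capped at 25.
Final offense level: 25.
Criminal history: 4 prior points → Category II (2-6).
Level 25 falls in the 18-25 band.
Grid: Level 18-25 × Category II = 180-220 weeks.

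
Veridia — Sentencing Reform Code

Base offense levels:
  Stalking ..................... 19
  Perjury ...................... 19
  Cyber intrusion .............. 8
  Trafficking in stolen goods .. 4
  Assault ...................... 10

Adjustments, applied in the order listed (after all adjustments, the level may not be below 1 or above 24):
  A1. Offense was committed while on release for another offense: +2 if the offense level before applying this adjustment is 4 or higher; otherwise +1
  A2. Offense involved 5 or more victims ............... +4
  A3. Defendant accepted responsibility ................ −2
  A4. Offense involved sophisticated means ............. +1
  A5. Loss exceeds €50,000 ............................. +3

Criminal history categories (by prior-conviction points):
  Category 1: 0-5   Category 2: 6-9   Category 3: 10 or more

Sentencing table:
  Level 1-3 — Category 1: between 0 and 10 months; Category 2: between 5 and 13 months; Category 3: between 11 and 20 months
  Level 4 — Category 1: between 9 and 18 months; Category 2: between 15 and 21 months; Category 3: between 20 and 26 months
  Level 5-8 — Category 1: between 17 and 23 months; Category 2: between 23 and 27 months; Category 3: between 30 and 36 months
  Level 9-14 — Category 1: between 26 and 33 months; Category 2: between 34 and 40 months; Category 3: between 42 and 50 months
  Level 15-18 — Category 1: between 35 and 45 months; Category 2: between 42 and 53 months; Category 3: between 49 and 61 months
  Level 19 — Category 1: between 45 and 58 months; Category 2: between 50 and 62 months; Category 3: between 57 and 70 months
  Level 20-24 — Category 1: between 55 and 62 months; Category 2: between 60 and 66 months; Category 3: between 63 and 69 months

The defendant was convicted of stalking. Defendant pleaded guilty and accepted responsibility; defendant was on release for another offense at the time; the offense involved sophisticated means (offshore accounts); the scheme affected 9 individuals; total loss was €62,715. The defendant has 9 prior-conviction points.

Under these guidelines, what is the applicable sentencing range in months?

60-66 months

Base offense level for stalking: 19.
A1 applies (level before this adjustment is 19 ≥ 4, so +2): 19 + 2 = 21.
A2 applies: 21 + 4 = 25.
A3 applies: 25 − 2 = 23.
A4 applies: 23 + 1 = 24.
A5 applies: 24 + 3 = 27.
Level 27 exceeds the maximum of 24; capped at 24.
Final offense level: 24.
Criminal history: 9 prior points → Category 2 (6-9).
Level 24 falls in the 20-24 band.
Grid: Level 20-24 × Category 2 = 60-66 months.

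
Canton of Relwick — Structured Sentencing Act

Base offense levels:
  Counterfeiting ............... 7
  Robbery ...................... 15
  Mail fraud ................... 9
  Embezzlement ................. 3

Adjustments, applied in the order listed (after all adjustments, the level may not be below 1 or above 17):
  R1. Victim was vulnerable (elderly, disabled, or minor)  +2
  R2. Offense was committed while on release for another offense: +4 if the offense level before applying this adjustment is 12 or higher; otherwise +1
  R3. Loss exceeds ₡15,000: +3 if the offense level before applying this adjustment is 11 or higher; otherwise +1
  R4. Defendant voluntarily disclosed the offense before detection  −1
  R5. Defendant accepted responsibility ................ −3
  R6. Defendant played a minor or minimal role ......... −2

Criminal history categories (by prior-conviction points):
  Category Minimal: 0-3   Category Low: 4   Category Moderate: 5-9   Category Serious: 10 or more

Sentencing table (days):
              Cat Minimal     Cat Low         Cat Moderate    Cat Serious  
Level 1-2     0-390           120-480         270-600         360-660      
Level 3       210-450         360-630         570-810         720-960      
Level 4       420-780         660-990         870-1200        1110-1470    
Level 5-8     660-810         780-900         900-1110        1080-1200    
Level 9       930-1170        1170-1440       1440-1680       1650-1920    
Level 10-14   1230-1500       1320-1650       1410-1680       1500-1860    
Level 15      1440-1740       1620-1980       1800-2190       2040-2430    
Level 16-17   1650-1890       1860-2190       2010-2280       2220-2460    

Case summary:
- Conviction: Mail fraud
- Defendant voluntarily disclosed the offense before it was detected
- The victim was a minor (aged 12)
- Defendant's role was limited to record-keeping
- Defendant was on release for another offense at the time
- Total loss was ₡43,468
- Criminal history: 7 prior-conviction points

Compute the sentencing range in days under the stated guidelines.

Base offense level for mail fraud: 9.
R1 applies: 9 + 2 = 11.
R2 applies (level before this adjustment is 11 < 12, so +1): 11 + 1 = 12.
R3 applies (level before this adjustment is 12 ≥ 11, so +3): 12 + 3 = 15.
R4 applies: 15 − 1 = 14.
R6 applies: 14 − 2 = 12.
Final offense level: 12.
Criminal history: 7 prior points → Category Moderate (5-9).
Level 12 falls in the 10-14 band.
Grid: Level 10-14 × Category Moderate = 1410-1680 days.

1410-1680 days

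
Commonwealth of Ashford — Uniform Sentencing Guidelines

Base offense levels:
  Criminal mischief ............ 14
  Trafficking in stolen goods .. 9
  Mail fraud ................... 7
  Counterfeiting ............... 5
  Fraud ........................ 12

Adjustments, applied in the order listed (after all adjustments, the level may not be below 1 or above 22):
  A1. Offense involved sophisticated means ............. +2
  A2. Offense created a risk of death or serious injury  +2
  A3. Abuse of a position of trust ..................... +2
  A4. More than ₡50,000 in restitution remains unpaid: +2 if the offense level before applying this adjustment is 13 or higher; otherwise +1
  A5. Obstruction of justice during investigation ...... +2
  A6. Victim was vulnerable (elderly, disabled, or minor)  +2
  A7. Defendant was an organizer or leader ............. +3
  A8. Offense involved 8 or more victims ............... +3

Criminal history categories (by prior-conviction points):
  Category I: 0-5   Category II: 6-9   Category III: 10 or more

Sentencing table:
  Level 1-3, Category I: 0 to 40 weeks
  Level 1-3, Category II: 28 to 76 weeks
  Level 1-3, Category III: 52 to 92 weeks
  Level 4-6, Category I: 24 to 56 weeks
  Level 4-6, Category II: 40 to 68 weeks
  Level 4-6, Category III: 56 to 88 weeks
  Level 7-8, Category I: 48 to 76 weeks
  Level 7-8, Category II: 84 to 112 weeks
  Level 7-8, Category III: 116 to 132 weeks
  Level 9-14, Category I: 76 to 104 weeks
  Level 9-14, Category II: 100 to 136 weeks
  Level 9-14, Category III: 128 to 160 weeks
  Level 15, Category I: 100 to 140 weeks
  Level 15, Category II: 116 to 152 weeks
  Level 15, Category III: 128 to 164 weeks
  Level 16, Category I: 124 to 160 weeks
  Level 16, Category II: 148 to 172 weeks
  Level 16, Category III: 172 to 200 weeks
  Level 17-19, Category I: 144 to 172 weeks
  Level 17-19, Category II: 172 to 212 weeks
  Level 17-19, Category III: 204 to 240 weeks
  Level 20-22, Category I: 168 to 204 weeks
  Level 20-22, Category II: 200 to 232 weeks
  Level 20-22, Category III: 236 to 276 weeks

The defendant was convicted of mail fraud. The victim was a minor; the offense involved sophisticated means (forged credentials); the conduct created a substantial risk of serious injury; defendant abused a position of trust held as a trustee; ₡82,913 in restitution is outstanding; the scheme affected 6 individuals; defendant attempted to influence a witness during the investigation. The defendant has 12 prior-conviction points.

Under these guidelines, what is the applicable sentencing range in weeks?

Base offense level for mail fraud: 7.
A1 applies: 7 + 2 = 9.
A2 applies: 9 + 2 = 11.
A3 applies: 11 + 2 = 13.
A4 applies (level before this adjustment is 13 ≥ 13, so +2): 13 + 2 = 15.
A5 applies: 15 + 2 = 17.
A6 applies: 17 + 2 = 19.
A7 does not apply.
A8 does not apply.
Final offense level: 19.
Criminal history: 12 prior points → Category III (10+).
Level 19 falls in the 17-19 band.
Grid: Level 17-19 × Category III = 204-240 weeks.

204-240 weeks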